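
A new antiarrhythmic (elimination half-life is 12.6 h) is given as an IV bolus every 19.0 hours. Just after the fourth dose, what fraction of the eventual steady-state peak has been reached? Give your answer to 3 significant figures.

k = ln 2 / 12.6 = 0.05501 h⁻¹
f_n = 1 − e^(−nkτ) = 1 − e^(−4 × 0.05501 × 19.0) = 1 − e^(−4.181) = 1 − 0.01528 ≈ 0.985

0.985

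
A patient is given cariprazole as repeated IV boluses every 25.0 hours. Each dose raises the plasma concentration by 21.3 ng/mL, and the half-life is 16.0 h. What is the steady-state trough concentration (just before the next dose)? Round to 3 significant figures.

k = ln 2 / 16.0 = 0.04332 h⁻¹
Fraction remaining after one interval: e^(−kτ) = e^(−0.04332 × 25.0) = 0.3386
R = 1 / (1 − 0.3386) = 1.512
Css,max = 21.3 × 1.512 = 32.20 ng/mL
Css,min = Css,max × e^(−kτ) = 32.20 × 0.3386 ≈ 10.9 ng/mL

10.9 ng/mL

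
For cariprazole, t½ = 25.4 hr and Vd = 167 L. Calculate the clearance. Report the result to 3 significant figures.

k = ln 2 / t½ = ln 2 / 25.4 = 0.02729 hr⁻¹
CL = k · V = 0.02729 × 167 ≈ 4.56 L/hr

4.56 L/hr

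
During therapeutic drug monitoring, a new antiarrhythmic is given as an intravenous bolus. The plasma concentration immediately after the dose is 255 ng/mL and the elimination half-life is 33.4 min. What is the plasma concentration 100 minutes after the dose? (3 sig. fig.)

k = ln 2 / 33.4 = 0.02075 min⁻¹
100 min is 2.994 half-lives, so C = 255 × (1/2)^2.994 = 255 × 0.1255 ≈ 32.0 ng/mL

32.0 ng/mL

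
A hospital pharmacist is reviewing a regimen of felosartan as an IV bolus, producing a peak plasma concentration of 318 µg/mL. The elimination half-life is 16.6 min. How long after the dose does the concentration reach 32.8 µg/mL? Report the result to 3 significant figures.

54.4 minutes

k = ln 2 / 16.6 = 0.04176 min⁻¹
C(t) = C₀ e^(−kt)  ⇒  t = ln(C₀/C) / k
t = ln(318/32.8) / 0.04176 = 2.272 / 0.04176 ≈ 54.4 minutes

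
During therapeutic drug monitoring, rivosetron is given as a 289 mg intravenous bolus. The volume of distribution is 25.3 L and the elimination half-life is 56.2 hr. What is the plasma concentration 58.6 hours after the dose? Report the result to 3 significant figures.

C₀ = dose / V = 289 / 25.3 = 11.42 µg/mL
k = ln 2 / 56.2 = 0.01233 hr⁻¹
C(t) = C₀ e^(−kt) = 11.42 × e^(−0.01233 × 58.6) = 11.42 × e^(−0.7227) = 11.42 × 0.4854 ≈ 5.54 µg/mL

5.54 µg/mL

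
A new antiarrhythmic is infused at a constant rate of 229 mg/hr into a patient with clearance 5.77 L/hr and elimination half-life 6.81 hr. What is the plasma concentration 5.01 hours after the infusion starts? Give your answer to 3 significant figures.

15.9 µg/mL

Css = rate / CL = 229 / 5.77 = 39.69 µg/mL
k = ln 2 / 6.81 = 0.1018 hr⁻¹
C(t) = Css (1 − e^(−kt)) = 39.69 × (1 − e^(−0.5099)) = 39.69 × 0.3995 ≈ 15.9 µg/mL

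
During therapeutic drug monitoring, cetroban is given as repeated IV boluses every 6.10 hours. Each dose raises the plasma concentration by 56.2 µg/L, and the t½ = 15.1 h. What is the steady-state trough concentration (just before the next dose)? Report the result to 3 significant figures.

k = ln 2 / 15.1 = 0.04590 h⁻¹
Fraction remaining after one interval: e^(−kτ) = e^(−0.04590 × 6.10) = 0.7558
R = 1 / (1 − 0.7558) = 4.095
Css,max = 56.2 × 4.095 = 230.1 µg/L
Css,min = Css,max × e^(−kτ) = 230.1 × 0.7558 ≈ 174 µg/L

174 µg/L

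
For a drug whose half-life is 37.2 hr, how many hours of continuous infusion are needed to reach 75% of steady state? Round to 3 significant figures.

k = ln 2 / 37.2 = 0.01863 hr⁻¹
f = 1 − e^(−kt)  ⇒  t = −ln(1 − f) / k
t = −ln(1 − 0.75) / 0.01863 = 1.386 / 0.01863 ≈ 74.4 hours

74.4 hours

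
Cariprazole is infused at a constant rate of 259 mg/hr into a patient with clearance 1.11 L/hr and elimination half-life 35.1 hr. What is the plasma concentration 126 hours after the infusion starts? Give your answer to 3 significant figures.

Css = rate / CL = 259 / 1.11 = 233.3 mg/L
k = ln 2 / 35.1 = 0.01975 hr⁻¹
C(t) = Css (1 − e^(−kt)) = 233.3 × (1 − e^(−2.488)) = 233.3 × 0.9169 ≈ 214 mg/L

214 mg/L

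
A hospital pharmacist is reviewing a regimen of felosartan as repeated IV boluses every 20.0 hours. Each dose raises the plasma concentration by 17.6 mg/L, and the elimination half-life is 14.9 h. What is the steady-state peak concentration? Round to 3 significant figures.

29.1 mg/L

k = ln 2 / 14.9 = 0.04652 h⁻¹
Fraction remaining after one interval: e^(−kτ) = e^(−0.04652 × 20.0) = 0.3944
R = 1 / (1 − 0.3944) = 1.651
Css,max = 17.6 × 1.651 ≈ 29.1 mg/L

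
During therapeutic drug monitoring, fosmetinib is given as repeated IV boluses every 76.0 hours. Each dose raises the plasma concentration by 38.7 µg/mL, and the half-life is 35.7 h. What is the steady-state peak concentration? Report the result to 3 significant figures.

k = ln 2 / 35.7 = 0.01942 h⁻¹
Fraction remaining after one interval: e^(−kτ) = e^(−0.01942 × 76.0) = 0.2286
R = 1 / (1 − 0.2286) = 1.296
Css,max = 38.7 × 1.296 ≈ 50.2 µg/mL

50.2 µg/mL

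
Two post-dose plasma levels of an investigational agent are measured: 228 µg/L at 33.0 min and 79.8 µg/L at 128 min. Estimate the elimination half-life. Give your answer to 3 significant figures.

k = ln(C₁/C₂) / (t₂ − t₁) = ln(228/79.8) / (128 − 33.0)
  = 1.050 / 95.00 = 0.01105 min⁻¹
t½ = ln 2 / k = ln 2 / 0.01105 ≈ 62.7 minutes

62.7 minutes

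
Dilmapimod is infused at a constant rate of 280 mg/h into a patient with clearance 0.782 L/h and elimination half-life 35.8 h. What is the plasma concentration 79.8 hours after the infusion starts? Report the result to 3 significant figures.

Css = rate / CL = 280 / 0.782 = 358.1 µg/mL
k = ln 2 / 35.8 = 0.01936 h⁻¹
C(t) = Css (1 − e^(−kt)) = 358.1 × (1 − e^(−1.545)) = 358.1 × 0.7867 ≈ 282 µg/mL

282 µg/mL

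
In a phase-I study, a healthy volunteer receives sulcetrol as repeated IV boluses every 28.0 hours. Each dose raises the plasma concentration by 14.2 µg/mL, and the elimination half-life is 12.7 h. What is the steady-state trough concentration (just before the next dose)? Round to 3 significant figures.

k = ln 2 / 12.7 = 0.05458 h⁻¹
Fraction remaining after one interval: e^(−kτ) = e^(−0.05458 × 28.0) = 0.2169
R = 1 / (1 − 0.2169) = 1.277
Css,max = 14.2 × 1.277 = 18.13 µg/mL
Css,min = Css,max × e^(−kτ) = 18.13 × 0.2169 ≈ 3.93 µg/mL

3.93 µg/mL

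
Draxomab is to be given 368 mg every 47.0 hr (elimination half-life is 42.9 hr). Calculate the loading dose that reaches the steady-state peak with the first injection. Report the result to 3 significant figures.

692 mg

k = ln 2 / 42.9 = 0.01616 hr⁻¹
Accumulation ratio R = 1 / (1 − e^(−kτ)) = 1 / (1 − e^(−0.01616×47.0)) = 1 / (1 − 0.4680) = 1.880
Loading dose = maintenance dose × R = 368 × 1.880 ≈ 692 mg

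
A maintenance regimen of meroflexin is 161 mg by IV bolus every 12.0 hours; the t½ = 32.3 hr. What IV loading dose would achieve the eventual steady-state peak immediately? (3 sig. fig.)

k = ln 2 / 32.3 = 0.02146 hr⁻¹
Accumulation ratio R = 1 / (1 − e^(−kτ)) = 1 / (1 − e^(−0.02146×12.0)) = 1 / (1 − 0.7730) = 4.405
Loading dose = maintenance dose × R = 161 × 4.405 ≈ 709 mg

709 mg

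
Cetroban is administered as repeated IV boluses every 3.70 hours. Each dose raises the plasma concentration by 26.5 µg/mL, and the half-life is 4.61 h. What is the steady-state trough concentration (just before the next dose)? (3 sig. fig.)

k = ln 2 / 4.61 = 0.1504 h⁻¹
Fraction remaining after one interval: e^(−kτ) = e^(−0.1504 × 3.70) = 0.5733
R = 1 / (1 − 0.5733) = 2.344
Css,max = 26.5 × 2.344 = 62.11 µg/mL
Css,min = Css,max × e^(−kτ) = 62.11 × 0.5733 ≈ 35.6 µg/mL

35.6 µg/mL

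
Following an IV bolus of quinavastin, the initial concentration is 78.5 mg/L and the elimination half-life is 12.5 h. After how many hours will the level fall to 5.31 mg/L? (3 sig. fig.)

48.6 hours

k = ln 2 / 12.5 = 0.05545 h⁻¹
C(t) = C₀ e^(−kt)  ⇒  t = ln(C₀/C) / k
t = ln(78.5/5.31) / 0.05545 = 2.694 / 0.05545 ≈ 48.6 hours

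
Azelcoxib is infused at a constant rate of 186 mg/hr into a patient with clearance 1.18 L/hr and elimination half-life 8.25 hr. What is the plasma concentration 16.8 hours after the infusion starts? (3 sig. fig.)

119 µg/mL

Css = rate / CL = 186 / 1.18 = 157.6 µg/mL
k = ln 2 / 8.25 = 0.08402 hr⁻¹
C(t) = Css (1 − e^(−kt)) = 157.6 × (1 − e^(−1.411)) = 157.6 × 0.7562 ≈ 119 µg/mL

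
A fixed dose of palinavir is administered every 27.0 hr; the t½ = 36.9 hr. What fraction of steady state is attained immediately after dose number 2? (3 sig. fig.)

0.637

k = ln 2 / 36.9 = 0.01878 hr⁻¹
f_n = 1 − e^(−nkτ) = 1 − e^(−2 × 0.01878 × 27.0) = 1 − e^(−1.014) = 1 − 0.3626 ≈ 0.637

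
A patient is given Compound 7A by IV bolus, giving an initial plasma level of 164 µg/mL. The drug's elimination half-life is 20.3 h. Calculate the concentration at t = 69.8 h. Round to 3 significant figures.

k = ln 2 / 20.3 = 0.03415 h⁻¹
69.8 h is 3.438 half-lives, so C = 164 × (1/2)^3.438 = 164 × 0.09224 ≈ 15.1 µg/mL

15.1 µg/mL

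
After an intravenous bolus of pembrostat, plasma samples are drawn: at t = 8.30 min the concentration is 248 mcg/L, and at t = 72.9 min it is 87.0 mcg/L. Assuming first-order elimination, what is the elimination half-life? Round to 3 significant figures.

42.7 minutes

k = ln(C₁/C₂) / (t₂ − t₁) = ln(248/87.0) / (72.9 − 8.30)
  = 1.048 / 64.60 = 0.01622 min⁻¹
t½ = ln 2 / k = ln 2 / 0.01622 ≈ 42.7 minutes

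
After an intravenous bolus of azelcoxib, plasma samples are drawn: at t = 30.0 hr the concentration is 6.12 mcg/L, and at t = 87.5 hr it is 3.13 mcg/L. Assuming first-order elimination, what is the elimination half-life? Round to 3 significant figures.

k = ln(C₁/C₂) / (t₂ − t₁) = ln(6.12/3.13) / (87.5 − 30.0)
  = 0.6705 / 57.50 = 0.01166 hr⁻¹
t½ = ln 2 / k = ln 2 / 0.01166 ≈ 59.4 hours

59.4 hours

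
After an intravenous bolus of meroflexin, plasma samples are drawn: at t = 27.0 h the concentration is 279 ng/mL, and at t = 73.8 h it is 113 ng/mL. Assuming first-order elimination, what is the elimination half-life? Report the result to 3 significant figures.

35.9 hours

k = ln(C₁/C₂) / (t₂ − t₁) = ln(279/113) / (73.8 − 27.0)
  = 0.9038 / 46.80 = 0.01931 h⁻¹
t½ = ln 2 / k = ln 2 / 0.01931 ≈ 35.9 hours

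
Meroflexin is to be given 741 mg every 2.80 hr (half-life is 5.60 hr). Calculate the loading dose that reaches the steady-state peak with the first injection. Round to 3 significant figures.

2530 mg

k = ln 2 / 5.60 = 0.1238 hr⁻¹
Accumulation ratio R = 1 / (1 − e^(−kτ)) = 1 / (1 − e^(−0.1238×2.80)) = 1 / (1 − 0.7071) = 3.414
Loading dose = maintenance dose × R = 741 × 3.414 ≈ 2530 mg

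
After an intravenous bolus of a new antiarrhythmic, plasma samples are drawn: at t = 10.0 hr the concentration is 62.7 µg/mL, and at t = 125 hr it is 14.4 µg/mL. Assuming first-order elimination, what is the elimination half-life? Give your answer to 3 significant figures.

k = ln(C₁/C₂) / (t₂ − t₁) = ln(62.7/14.4) / (125 − 10.0)
  = 1.471 / 115.0 = 0.01279 hr⁻¹
t½ = ln 2 / k = ln 2 / 0.01279 ≈ 54.2 hours

54.2 hours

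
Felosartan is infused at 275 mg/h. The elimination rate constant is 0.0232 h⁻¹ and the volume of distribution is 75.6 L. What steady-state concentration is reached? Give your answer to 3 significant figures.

157 µg/mL

CL = k · V = 0.0232 × 75.6 = 1.754 L/h
Css = rate / CL = 275 / 1.754 ≈ 157 µg/mL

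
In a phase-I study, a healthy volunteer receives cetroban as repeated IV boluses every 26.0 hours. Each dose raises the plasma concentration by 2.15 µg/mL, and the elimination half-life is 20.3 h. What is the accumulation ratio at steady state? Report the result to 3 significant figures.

k = ln 2 / 20.3 = 0.03415 h⁻¹
Fraction remaining after one interval: e^(−kτ) = e^(−0.03415 × 26.0) = 0.4116
R = 1 / (1 − 0.4116) = 1 / 0.5884 ≈ 1.70

1.70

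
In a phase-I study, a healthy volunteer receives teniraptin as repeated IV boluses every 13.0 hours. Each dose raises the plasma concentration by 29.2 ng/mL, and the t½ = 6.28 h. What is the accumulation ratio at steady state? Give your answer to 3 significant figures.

1.31

k = ln 2 / 6.28 = 0.1104 h⁻¹
Fraction remaining after one interval: e^(−kτ) = e^(−0.1104 × 13.0) = 0.2381
R = 1 / (1 − 0.2381) = 1 / 0.7619 ≈ 1.31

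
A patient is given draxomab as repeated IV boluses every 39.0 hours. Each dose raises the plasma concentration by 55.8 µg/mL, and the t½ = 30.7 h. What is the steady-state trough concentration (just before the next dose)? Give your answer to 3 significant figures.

39.5 µg/mL

k = ln 2 / 30.7 = 0.02258 h⁻¹
Fraction remaining after one interval: e^(−kτ) = e^(−0.02258 × 39.0) = 0.4146
R = 1 / (1 − 0.4146) = 1.708
Css,max = 55.8 × 1.708 = 95.31 µg/mL
Css,min = Css,max × e^(−kτ) = 95.31 × 0.4146 ≈ 39.5 µg/mL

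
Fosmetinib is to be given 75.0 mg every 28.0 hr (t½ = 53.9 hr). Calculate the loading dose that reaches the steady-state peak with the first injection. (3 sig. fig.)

k = ln 2 / 53.9 = 0.01286 hr⁻¹
Accumulation ratio R = 1 / (1 − e^(−kτ)) = 1 / (1 − e^(−0.01286×28.0)) = 1 / (1 − 0.6976) = 3.307
Loading dose = maintenance dose × R = 75.0 × 3.307 ≈ 248 mg

248 mg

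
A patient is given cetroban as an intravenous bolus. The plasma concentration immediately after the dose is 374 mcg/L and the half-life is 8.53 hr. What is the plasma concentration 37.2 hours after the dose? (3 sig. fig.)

18.2 mcg/L

k = ln 2 / 8.53 = 0.08126 hr⁻¹
C(t) = C₀ e^(−kt) = 374 × e^(−0.08126 × 37.2) = 374 × e^(−3.023) = 374 × 0.04866 ≈ 18.2 mcg/L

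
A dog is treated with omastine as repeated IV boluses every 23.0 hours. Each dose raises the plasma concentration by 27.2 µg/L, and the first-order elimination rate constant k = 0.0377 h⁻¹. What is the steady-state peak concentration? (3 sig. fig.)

Fraction remaining after one interval: e^(−kτ) = e^(−0.03770 × 23.0) = 0.4202
R = 1 / (1 − 0.4202) = 1.725
Css,max = 27.2 × 1.725 ≈ 46.9 µg/L

46.9 µg/L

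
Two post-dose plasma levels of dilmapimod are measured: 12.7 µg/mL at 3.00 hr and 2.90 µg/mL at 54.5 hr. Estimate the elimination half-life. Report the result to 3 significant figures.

k = ln(C₁/C₂) / (t₂ − t₁) = ln(12.7/2.90) / (54.5 − 3.00)
  = 1.477 / 51.50 = 0.02868 hr⁻¹
t½ = ln 2 / k = ln 2 / 0.02868 ≈ 24.2 hours

24.2 hours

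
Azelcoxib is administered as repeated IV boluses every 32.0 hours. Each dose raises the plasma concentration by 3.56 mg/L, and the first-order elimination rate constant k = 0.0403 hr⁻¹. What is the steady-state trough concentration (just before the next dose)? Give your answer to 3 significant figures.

1.35 mg/L

Fraction remaining after one interval: e^(−kτ) = e^(−0.04030 × 32.0) = 0.2754
R = 1 / (1 − 0.2754) = 1.380
Css,max = 3.56 × 1.380 = 4.913 mg/L
Css,min = Css,max × e^(−kτ) = 4.913 × 0.2754 ≈ 1.35 mg/L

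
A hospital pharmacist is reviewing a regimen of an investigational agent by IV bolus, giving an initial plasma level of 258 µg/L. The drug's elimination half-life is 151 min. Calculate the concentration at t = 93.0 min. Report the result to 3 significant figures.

168 µg/L

k = ln 2 / 151 = 0.004590 min⁻¹
93.0 min is 0.6159 half-lives, so C = 258 × (1/2)^0.6159 = 258 × 0.6525 ≈ 168 µg/L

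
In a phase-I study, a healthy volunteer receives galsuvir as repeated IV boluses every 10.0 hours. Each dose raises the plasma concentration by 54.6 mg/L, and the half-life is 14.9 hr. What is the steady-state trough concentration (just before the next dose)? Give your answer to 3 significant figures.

k = ln 2 / 14.9 = 0.04652 hr⁻¹
Fraction remaining after one interval: e^(−kτ) = e^(−0.04652 × 10.0) = 0.6280
R = 1 / (1 − 0.6280) = 2.688
Css,max = 54.6 × 2.688 = 146.8 mg/L
Css,min = Css,max × e^(−kτ) = 146.8 × 0.6280 ≈ 92.2 mg/L

92.2 mg/L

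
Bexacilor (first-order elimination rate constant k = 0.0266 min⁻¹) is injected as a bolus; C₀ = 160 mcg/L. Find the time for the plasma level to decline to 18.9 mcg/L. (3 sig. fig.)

80.3 minutes

C(t) = C₀ e^(−kt)  ⇒  t = ln(C₀/C) / k
t = ln(160/18.9) / 0.02660 = 2.136 / 0.02660 ≈ 80.3 minutes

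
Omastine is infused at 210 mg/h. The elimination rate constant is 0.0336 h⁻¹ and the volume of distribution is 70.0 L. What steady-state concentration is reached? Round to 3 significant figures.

CL = k · V = 0.0336 × 70.0 = 2.352 L/h
Css = rate / CL = 210 / 2.352 ≈ 89.3 µg/mL

89.3 µg/mL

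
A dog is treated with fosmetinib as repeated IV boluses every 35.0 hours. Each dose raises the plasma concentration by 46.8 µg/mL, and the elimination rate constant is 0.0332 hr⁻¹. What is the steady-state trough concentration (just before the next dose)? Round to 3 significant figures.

21.3 µg/mL

Fraction remaining after one interval: e^(−kτ) = e^(−0.03320 × 35.0) = 0.3129
R = 1 / (1 − 0.3129) = 1.455
Css,max = 46.8 × 1.455 = 68.11 µg/mL
Css,min = Css,max × e^(−kτ) = 68.11 × 0.3129 ≈ 21.3 µg/mL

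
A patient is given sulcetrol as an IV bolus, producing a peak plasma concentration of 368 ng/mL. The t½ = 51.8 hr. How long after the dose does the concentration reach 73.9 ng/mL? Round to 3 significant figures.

120 hours

k = ln 2 / 51.8 = 0.01338 hr⁻¹
C(t) = C₀ e^(−kt)  ⇒  t = ln(C₀/C) / k
t = ln(368/73.9) / 0.01338 = 1.605 / 0.01338 ≈ 120 hours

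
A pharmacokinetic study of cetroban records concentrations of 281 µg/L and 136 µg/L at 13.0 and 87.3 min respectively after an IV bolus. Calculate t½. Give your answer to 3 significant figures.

71.0 minutes

k = ln(C₁/C₂) / (t₂ − t₁) = ln(281/136) / (87.3 − 13.0)
  = 0.7257 / 74.30 = 0.009767 min⁻¹
t½ = ln 2 / k = ln 2 / 0.009767 ≈ 71.0 minutes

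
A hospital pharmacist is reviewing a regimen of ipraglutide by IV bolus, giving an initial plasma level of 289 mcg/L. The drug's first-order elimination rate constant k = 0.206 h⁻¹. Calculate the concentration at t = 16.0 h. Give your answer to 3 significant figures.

10.7 mcg/L

C(t) = C₀ e^(−kt) = 289 × e^(−0.2060 × 16.0) = 289 × e^(−3.296) = 289 × 0.03703 ≈ 10.7 mcg/L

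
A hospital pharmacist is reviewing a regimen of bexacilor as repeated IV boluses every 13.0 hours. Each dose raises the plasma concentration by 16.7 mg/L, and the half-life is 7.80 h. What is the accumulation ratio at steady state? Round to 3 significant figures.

1.46

k = ln 2 / 7.80 = 0.08887 h⁻¹
Fraction remaining after one interval: e^(−kτ) = e^(−0.08887 × 13.0) = 0.3150
R = 1 / (1 − 0.3150) = 1 / 0.6850 ≈ 1.46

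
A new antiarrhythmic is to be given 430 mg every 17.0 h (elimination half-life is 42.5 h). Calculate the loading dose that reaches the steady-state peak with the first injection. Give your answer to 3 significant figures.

k = ln 2 / 42.5 = 0.01631 h⁻¹
Accumulation ratio R = 1 / (1 − e^(−kτ)) = 1 / (1 − e^(−0.01631×17.0)) = 1 / (1 − 0.7579) = 4.130
Loading dose = maintenance dose × R = 430 × 4.130 ≈ 1780 mg

1780 mg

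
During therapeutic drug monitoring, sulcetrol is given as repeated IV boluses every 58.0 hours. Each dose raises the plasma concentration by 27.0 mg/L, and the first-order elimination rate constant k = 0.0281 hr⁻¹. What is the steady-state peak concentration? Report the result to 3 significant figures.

Fraction remaining after one interval: e^(−kτ) = e^(−0.02810 × 58.0) = 0.1960
R = 1 / (1 − 0.1960) = 1.244
Css,max = 27.0 × 1.244 ≈ 33.6 mg/L

33.6 mg/L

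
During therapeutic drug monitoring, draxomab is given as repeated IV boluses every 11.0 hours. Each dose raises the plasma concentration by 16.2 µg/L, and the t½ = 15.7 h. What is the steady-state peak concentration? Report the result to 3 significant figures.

k = ln 2 / 15.7 = 0.04415 h⁻¹
Fraction remaining after one interval: e^(−kτ) = e^(−0.04415 × 11.0) = 0.6153
R = 1 / (1 − 0.6153) = 2.599
Css,max = 16.2 × 2.599 ≈ 42.1 µg/L

42.1 µg/L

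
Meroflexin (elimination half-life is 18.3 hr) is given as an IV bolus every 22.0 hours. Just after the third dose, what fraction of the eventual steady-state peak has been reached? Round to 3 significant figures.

0.918

k = ln 2 / 18.3 = 0.03788 hr⁻¹
f_n = 1 − e^(−nkτ) = 1 − e^(−3 × 0.03788 × 22.0) = 1 − e^(−2.500) = 1 − 0.08210 ≈ 0.918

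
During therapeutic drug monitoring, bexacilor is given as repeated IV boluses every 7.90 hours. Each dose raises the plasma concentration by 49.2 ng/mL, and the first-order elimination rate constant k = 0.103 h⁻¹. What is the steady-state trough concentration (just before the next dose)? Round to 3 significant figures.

Fraction remaining after one interval: e^(−kτ) = e^(−0.1030 × 7.90) = 0.4432
R = 1 / (1 − 0.4432) = 1.796
Css,max = 49.2 × 1.796 = 88.36 ng/mL
Css,min = Css,max × e^(−kτ) = 88.36 × 0.4432 ≈ 39.2 ng/mL

39.2 ng/mL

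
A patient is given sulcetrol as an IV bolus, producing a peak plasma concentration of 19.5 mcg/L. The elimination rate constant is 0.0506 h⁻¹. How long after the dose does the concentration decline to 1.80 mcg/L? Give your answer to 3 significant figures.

C(t) = C₀ e^(−kt)  ⇒  t = ln(C₀/C) / k
t = ln(19.5/1.80) / 0.05060 = 2.383 / 0.05060 ≈ 47.1 hours

47.1 hours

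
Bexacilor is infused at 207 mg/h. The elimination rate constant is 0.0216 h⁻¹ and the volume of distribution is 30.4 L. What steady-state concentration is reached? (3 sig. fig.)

315 mg/L

CL = k · V = 0.0216 × 30.4 = 0.6566 L/h
Css = rate / CL = 207 / 0.6566 ≈ 315 mg/L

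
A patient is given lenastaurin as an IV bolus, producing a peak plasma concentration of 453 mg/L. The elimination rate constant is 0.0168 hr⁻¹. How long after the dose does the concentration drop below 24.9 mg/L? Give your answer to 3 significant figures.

173 hours

C(t) = C₀ e^(−kt)  ⇒  t = ln(C₀/C) / k
t = ln(453/24.9) / 0.01680 = 2.901 / 0.01680 ≈ 173 hours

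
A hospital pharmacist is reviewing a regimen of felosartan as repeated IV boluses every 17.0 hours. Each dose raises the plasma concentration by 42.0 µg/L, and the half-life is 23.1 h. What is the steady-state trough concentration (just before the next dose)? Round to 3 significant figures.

k = ln 2 / 23.1 = 0.03001 h⁻¹
Fraction remaining after one interval: e^(−kτ) = e^(−0.03001 × 17.0) = 0.6004
R = 1 / (1 − 0.6004) = 2.503
Css,max = 42.0 × 2.503 = 105.1 µg/L
Css,min = Css,max × e^(−kτ) = 105.1 × 0.6004 ≈ 63.1 µg/L

63.1 µg/L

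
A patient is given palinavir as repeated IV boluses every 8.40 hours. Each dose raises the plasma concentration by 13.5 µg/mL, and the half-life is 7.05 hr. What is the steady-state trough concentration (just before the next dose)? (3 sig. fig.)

10.5 µg/mL

k = ln 2 / 7.05 = 0.09832 hr⁻¹
Fraction remaining after one interval: e^(−kτ) = e^(−0.09832 × 8.40) = 0.4379
R = 1 / (1 − 0.4379) = 1.779
Css,max = 13.5 × 1.779 = 24.01 µg/mL
Css,min = Css,max × e^(−kτ) = 24.01 × 0.4379 ≈ 10.5 µg/mL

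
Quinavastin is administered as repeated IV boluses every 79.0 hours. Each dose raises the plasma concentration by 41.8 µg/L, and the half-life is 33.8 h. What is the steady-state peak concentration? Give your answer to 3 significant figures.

52.1 µg/L

k = ln 2 / 33.8 = 0.02051 h⁻¹
Fraction remaining after one interval: e^(−kτ) = e^(−0.02051 × 79.0) = 0.1979
R = 1 / (1 − 0.1979) = 1.247
Css,max = 41.8 × 1.247 ≈ 52.1 µg/L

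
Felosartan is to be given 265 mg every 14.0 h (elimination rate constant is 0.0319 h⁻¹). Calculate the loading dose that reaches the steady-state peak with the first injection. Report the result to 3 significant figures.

736 mg

Accumulation ratio R = 1 / (1 − e^(−kτ)) = 1 / (1 − e^(−0.03190×14.0)) = 1 / (1 − 0.6398) = 2.776
Loading dose = maintenance dose × R = 265 × 2.776 ≈ 736 mg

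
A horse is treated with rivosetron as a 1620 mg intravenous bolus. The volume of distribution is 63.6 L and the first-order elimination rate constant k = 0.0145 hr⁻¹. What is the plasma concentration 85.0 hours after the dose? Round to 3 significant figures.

7.43 µg/mL

C₀ = dose / V = 1620 / 63.6 = 25.47 µg/mL
C(t) = C₀ e^(−kt) = 25.47 × e^(−0.01450 × 85.0) = 25.47 × e^(−1.233) = 25.47 × 0.2916 ≈ 7.43 µg/mL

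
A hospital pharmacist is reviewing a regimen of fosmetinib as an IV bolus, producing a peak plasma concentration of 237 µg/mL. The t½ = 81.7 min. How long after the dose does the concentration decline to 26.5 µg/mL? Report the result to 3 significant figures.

k = ln 2 / 81.7 = 0.008484 min⁻¹
C(t) = C₀ e^(−kt)  ⇒  t = ln(C₀/C) / k
t = ln(237/26.5) / 0.008484 = 2.191 / 0.008484 ≈ 258 minutes

258 minutes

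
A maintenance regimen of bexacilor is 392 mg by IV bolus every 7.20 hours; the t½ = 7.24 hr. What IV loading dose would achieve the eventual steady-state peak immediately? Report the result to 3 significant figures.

787 mg

k = ln 2 / 7.24 = 0.09574 hr⁻¹
Accumulation ratio R = 1 / (1 − e^(−kτ)) = 1 / (1 − e^(−0.09574×7.20)) = 1 / (1 − 0.5019) = 2.008
Loading dose = maintenance dose × R = 392 × 2.008 ≈ 787 mg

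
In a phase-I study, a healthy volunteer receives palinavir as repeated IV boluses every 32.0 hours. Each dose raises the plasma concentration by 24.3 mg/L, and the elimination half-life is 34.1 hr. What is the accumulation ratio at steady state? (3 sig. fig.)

k = ln 2 / 34.1 = 0.02033 hr⁻¹
Fraction remaining after one interval: e^(−kτ) = e^(−0.02033 × 32.0) = 0.5218
R = 1 / (1 − 0.5218) = 1 / 0.4782 ≈ 2.09

2.09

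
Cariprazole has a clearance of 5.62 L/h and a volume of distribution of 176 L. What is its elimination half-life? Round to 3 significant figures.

k = CL / V = 5.62 / 176 = 0.03193 h⁻¹
t½ = ln 2 / k = ln 2 / 0.03193 ≈ 21.7 hours

21.7 hours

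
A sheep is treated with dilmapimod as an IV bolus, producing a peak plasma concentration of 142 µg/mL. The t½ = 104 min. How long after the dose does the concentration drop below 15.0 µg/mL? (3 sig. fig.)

k = ln 2 / 104 = 0.006665 min⁻¹
C(t) = C₀ e^(−kt)  ⇒  t = ln(C₀/C) / k
t = ln(142/15.0) / 0.006665 = 2.248 / 0.006665 ≈ 337 minutes

337 minutes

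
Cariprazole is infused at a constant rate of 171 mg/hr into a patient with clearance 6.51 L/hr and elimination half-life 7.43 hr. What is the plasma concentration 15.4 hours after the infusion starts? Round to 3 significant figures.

Css = rate / CL = 171 / 6.51 = 26.27 µg/mL
k = ln 2 / 7.43 = 0.09329 hr⁻¹
C(t) = Css (1 − e^(−kt)) = 26.27 × (1 − e^(−1.437)) = 26.27 × 0.7623 ≈ 20.0 µg/mL

20.0 µg/mL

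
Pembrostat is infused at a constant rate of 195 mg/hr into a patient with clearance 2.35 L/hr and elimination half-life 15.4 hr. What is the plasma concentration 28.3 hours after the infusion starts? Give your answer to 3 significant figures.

59.8 mg/L

Css = rate / CL = 195 / 2.35 = 82.98 mg/L
k = ln 2 / 15.4 = 0.04501 hr⁻¹
C(t) = Css (1 − e^(−kt)) = 82.98 × (1 − e^(−1.274)) = 82.98 × 0.7202 ≈ 59.8 mg/L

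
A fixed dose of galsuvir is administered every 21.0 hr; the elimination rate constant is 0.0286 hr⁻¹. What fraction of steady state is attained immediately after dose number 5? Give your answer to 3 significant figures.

f_n = 1 − e^(−nkτ) = 1 − e^(−5 × 0.02860 × 21.0) = 1 − e^(−3.003) = 1 − 0.04964 ≈ 0.950

0.950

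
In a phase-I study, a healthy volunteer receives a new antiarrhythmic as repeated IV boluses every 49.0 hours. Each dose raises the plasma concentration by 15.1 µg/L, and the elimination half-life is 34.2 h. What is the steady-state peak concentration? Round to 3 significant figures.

k = ln 2 / 34.2 = 0.02027 h⁻¹
Fraction remaining after one interval: e^(−kτ) = e^(−0.02027 × 49.0) = 0.3704
R = 1 / (1 − 0.3704) = 1.588
Css,max = 15.1 × 1.588 ≈ 24.0 µg/L

24.0 µg/L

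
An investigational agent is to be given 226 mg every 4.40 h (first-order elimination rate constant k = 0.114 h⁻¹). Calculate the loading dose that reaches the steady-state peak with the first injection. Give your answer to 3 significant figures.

Accumulation ratio R = 1 / (1 − e^(−kτ)) = 1 / (1 − e^(−0.1140×4.40)) = 1 / (1 − 0.6056) = 2.535
Loading dose = maintenance dose × R = 226 × 2.535 ≈ 573 mg

573 mg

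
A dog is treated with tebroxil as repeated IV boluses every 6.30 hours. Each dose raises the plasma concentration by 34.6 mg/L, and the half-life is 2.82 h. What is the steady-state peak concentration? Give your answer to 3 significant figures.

k = ln 2 / 2.82 = 0.2458 h⁻¹
Fraction remaining after one interval: e^(−kτ) = e^(−0.2458 × 6.30) = 0.2126
R = 1 / (1 − 0.2126) = 1.270
Css,max = 34.6 × 1.270 ≈ 43.9 mg/L

43.9 mg/L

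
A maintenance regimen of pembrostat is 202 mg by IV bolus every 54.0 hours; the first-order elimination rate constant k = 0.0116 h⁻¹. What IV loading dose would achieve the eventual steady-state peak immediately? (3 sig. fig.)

434 mg

Accumulation ratio R = 1 / (1 − e^(−kτ)) = 1 / (1 − e^(−0.01160×54.0)) = 1 / (1 − 0.5345) = 2.148
Loading dose = maintenance dose × R = 202 × 2.148 ≈ 434 mg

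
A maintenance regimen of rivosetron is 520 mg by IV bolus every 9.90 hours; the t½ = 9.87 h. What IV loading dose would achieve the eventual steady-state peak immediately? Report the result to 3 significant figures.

1040 mg

k = ln 2 / 9.87 = 0.07023 h⁻¹
Accumulation ratio R = 1 / (1 − e^(−kτ)) = 1 / (1 − e^(−0.07023×9.90)) = 1 / (1 − 0.4989) = 1.996
Loading dose = maintenance dose × R = 520 × 1.996 ≈ 1040 mg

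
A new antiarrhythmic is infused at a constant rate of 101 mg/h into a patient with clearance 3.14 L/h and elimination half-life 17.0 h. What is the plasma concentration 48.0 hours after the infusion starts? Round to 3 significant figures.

27.6 mg/L

Css = rate / CL = 101 / 3.14 = 32.17 mg/L
k = ln 2 / 17.0 = 0.04077 h⁻¹
C(t) = Css (1 − e^(−kt)) = 32.17 × (1 − e^(−1.957)) = 32.17 × 0.8587 ≈ 27.6 mg/L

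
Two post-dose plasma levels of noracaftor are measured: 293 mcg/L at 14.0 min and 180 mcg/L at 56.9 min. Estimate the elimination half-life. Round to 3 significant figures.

k = ln(C₁/C₂) / (t₂ − t₁) = ln(293/180) / (56.9 − 14.0)
  = 0.4872 / 42.90 = 0.01136 min⁻¹
t½ = ln 2 / k = ln 2 / 0.01136 ≈ 61.0 minutes

61.0 minutes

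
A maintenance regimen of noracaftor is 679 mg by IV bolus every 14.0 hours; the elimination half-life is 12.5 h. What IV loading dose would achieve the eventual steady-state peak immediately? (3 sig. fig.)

1260 mg

k = ln 2 / 12.5 = 0.05545 h⁻¹
Accumulation ratio R = 1 / (1 − e^(−kτ)) = 1 / (1 − e^(−0.05545×14.0)) = 1 / (1 − 0.4601) = 1.852
Loading dose = maintenance dose × R = 679 × 1.852 ≈ 1260 mg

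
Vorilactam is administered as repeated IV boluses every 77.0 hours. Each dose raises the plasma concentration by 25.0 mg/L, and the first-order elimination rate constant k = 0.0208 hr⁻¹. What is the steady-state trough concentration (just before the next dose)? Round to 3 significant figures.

6.31 mg/L

Fraction remaining after one interval: e^(−kτ) = e^(−0.02080 × 77.0) = 0.2016
R = 1 / (1 − 0.2016) = 1.252
Css,max = 25.0 × 1.252 = 31.31 mg/L
Css,min = Css,max × e^(−kτ) = 31.31 × 0.2016 ≈ 6.31 mg/L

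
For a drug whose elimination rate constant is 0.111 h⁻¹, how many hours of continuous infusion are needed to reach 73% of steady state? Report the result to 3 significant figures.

f = 1 − e^(−kt)  ⇒  t = −ln(1 − f) / k
t = −ln(1 − 0.73) / 0.1110 = 1.309 / 0.1110 ≈ 11.8 hours

11.8 hours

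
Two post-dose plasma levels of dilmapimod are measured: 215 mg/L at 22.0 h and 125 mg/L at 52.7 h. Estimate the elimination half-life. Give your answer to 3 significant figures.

k = ln(C₁/C₂) / (t₂ − t₁) = ln(215/125) / (52.7 − 22.0)
  = 0.5423 / 30.70 = 0.01767 h⁻¹
t½ = ln 2 / k = ln 2 / 0.01767 ≈ 39.2 hours

39.2 hours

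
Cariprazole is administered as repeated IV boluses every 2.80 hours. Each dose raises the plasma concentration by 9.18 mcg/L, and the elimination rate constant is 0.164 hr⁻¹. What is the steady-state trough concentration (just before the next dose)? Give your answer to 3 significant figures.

Fraction remaining after one interval: e^(−kτ) = e^(−0.1640 × 2.80) = 0.6318
R = 1 / (1 − 0.6318) = 2.716
Css,max = 9.18 × 2.716 = 24.93 mcg/L
Css,min = Css,max × e^(−kτ) = 24.93 × 0.6318 ≈ 15.8 mcg/L

15.8 mcg/L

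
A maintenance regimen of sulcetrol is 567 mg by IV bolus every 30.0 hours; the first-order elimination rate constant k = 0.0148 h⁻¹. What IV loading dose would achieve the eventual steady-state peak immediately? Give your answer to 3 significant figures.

Accumulation ratio R = 1 / (1 − e^(−kτ)) = 1 / (1 − e^(−0.01480×30.0)) = 1 / (1 − 0.6415) = 2.789
Loading dose = maintenance dose × R = 567 × 2.789 ≈ 1580 mg

1580 mg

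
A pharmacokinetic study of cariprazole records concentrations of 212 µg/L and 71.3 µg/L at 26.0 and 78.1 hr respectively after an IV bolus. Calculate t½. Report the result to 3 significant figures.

k = ln(C₁/C₂) / (t₂ − t₁) = ln(212/71.3) / (78.1 − 26.0)
  = 1.090 / 52.10 = 0.02092 hr⁻¹
t½ = ln 2 / k = ln 2 / 0.02092 ≈ 33.1 hours

33.1 hours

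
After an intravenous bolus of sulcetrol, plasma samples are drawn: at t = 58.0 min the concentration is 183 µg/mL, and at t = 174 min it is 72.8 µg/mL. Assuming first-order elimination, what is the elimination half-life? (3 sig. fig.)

87.2 minutes

k = ln(C₁/C₂) / (t₂ − t₁) = ln(183/72.8) / (174 − 58.0)
  = 0.9218 / 116.0 = 0.007946 min⁻¹
t½ = ln 2 / k = ln 2 / 0.007946 ≈ 87.2 minutes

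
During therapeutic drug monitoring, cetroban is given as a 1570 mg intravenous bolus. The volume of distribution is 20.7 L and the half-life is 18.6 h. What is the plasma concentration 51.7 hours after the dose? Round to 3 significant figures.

C₀ = dose / V = 1570 / 20.7 = 75.85 µg/mL
k = ln 2 / 18.6 = 0.03727 h⁻¹
C(t) = C₀ e^(−kt) = 75.85 × e^(−0.03727 × 51.7) = 75.85 × e^(−1.927) = 75.85 × 0.1456 ≈ 11.0 µg/mL

11.0 µg/mL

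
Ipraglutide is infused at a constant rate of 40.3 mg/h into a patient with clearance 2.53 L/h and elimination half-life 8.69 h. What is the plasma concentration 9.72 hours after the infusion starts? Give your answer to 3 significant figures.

8.59 mg/L

Css = rate / CL = 40.3 / 2.53 = 15.93 mg/L
k = ln 2 / 8.69 = 0.07976 h⁻¹
C(t) = Css (1 − e^(−kt)) = 15.93 × (1 − e^(−0.7753)) = 15.93 × 0.5394 ≈ 8.59 mg/L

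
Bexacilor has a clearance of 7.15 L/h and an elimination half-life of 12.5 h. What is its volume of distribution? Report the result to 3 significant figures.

k = ln 2 / t½ = ln 2 / 12.5 = 0.05545 h⁻¹
V = CL / k = 7.15 / 0.05545 ≈ 129 L

129 L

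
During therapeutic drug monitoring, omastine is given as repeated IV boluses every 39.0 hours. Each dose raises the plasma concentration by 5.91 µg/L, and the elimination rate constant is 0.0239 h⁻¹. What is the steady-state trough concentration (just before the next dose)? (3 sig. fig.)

Fraction remaining after one interval: e^(−kτ) = e^(−0.02390 × 39.0) = 0.3937
R = 1 / (1 − 0.3937) = 1.649
Css,max = 5.91 × 1.649 = 9.748 µg/L
Css,min = Css,max × e^(−kτ) = 9.748 × 0.3937 ≈ 3.84 µg/L

3.84 µg/L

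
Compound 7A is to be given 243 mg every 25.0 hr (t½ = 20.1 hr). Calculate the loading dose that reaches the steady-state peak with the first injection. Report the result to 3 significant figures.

k = ln 2 / 20.1 = 0.03448 hr⁻¹
Accumulation ratio R = 1 / (1 − e^(−kτ)) = 1 / (1 − e^(−0.03448×25.0)) = 1 / (1 − 0.4223) = 1.731
Loading dose = maintenance dose × R = 243 × 1.731 ≈ 421 mg

421 mg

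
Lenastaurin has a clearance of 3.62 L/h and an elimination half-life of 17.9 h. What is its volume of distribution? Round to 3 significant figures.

k = ln 2 / t½ = ln 2 / 17.9 = 0.03872 h⁻¹
V = CL / k = 3.62 / 0.03872 ≈ 93.5 L

93.5 L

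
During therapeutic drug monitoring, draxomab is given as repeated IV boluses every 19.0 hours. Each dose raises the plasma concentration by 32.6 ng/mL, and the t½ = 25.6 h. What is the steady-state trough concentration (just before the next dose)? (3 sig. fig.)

k = ln 2 / 25.6 = 0.02708 h⁻¹
Fraction remaining after one interval: e^(−kτ) = e^(−0.02708 × 19.0) = 0.5978
R = 1 / (1 − 0.5978) = 2.487
Css,max = 32.6 × 2.487 = 81.06 ng/mL
Css,min = Css,max × e^(−kτ) = 81.06 × 0.5978 ≈ 48.5 ng/mL

48.5 ng/mL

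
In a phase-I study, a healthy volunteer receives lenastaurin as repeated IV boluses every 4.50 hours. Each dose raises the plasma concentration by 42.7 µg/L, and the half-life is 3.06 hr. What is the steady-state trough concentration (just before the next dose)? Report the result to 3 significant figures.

24.1 µg/L

k = ln 2 / 3.06 = 0.2265 hr⁻¹
Fraction remaining after one interval: e^(−kτ) = e^(−0.2265 × 4.50) = 0.3608
R = 1 / (1 − 0.3608) = 1.565
Css,max = 42.7 × 1.565 = 66.81 µg/L
Css,min = Css,max × e^(−kτ) = 66.81 × 0.3608 ≈ 24.1 µg/L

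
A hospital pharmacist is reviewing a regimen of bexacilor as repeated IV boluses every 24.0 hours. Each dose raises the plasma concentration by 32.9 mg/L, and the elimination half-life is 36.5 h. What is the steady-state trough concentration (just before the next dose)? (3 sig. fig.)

k = ln 2 / 36.5 = 0.01899 h⁻¹
Fraction remaining after one interval: e^(−kτ) = e^(−0.01899 × 24.0) = 0.6340
R = 1 / (1 − 0.6340) = 2.732
Css,max = 32.9 × 2.732 = 89.88 mg/L
Css,min = Css,max × e^(−kτ) = 89.88 × 0.6340 ≈ 57.0 mg/L

57.0 mg/L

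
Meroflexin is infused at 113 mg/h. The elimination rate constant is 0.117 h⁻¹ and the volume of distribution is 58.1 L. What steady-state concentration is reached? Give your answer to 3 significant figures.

16.6 µg/mL

CL = k · V = 0.117 × 58.1 = 6.798 L/h
Css = rate / CL = 113 / 6.798 ≈ 16.6 µg/mL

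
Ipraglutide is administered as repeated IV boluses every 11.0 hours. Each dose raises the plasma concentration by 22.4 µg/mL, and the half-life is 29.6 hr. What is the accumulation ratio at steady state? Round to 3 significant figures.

4.40

k = ln 2 / 29.6 = 0.02342 hr⁻¹
Fraction remaining after one interval: e^(−kτ) = e^(−0.02342 × 11.0) = 0.7729
R = 1 / (1 − 0.7729) = 1 / 0.2271 ≈ 4.40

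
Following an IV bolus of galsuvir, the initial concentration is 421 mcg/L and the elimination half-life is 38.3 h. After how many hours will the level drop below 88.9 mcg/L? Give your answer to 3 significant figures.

k = ln 2 / 38.3 = 0.01810 h⁻¹
C(t) = C₀ e^(−kt)  ⇒  t = ln(C₀/C) / k
t = ln(421/88.9) / 0.01810 = 1.555 / 0.01810 ≈ 85.9 hours

85.9 hours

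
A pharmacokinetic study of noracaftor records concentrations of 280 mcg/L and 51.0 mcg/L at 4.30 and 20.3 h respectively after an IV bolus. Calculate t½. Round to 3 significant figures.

k = ln(C₁/C₂) / (t₂ − t₁) = ln(280/51.0) / (20.3 − 4.30)
  = 1.703 / 16.00 = 0.1064 h⁻¹
t½ = ln 2 / k = ln 2 / 0.1064 ≈ 6.51 hours

6.51 hours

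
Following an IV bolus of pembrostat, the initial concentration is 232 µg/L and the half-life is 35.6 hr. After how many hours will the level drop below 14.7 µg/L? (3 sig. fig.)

k = ln 2 / 35.6 = 0.01947 hr⁻¹
C(t) = C₀ e^(−kt)  ⇒  t = ln(C₀/C) / k
t = ln(232/14.7) / 0.01947 = 2.759 / 0.01947 ≈ 142 hours

142 hours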